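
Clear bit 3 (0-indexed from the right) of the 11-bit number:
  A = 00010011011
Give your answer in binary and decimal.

Mask = ~(1 << 3) = 11111110111
Bit 3 of A is 1, so AND-ing with the mask clears it to 0.
  00010011011
& 11111110111
-------------
  00010010011

Answer: 00010010011 (147)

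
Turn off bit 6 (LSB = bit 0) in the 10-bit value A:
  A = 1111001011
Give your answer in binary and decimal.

Mask = ~(1 << 6) = 1110111111
Bit 6 of A is 1, so AND-ing with the mask clears it to 0.
  1111001011
& 1110111111
------------
  1110001011

Answer: 1110001011 (907)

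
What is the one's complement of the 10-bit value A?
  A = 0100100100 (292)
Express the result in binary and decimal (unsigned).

Flip each bit (0->1, 1->0):
  0100100100
  1011011011

Answer: 1011011011 (731)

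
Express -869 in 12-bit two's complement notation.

1. Binary of +869:  001101100101
2. Invert bits:     110010011010
3. Add 1:           110010011011

Answer: 110010011011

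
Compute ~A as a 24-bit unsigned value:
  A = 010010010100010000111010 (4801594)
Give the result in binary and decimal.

Flip each bit (0->1, 1->0):
  010010010100010000111010
  101101101011101111000101

Answer: 101101101011101111000101 (11975621)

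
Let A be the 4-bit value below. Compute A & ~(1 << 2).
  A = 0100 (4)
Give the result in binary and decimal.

Mask = ~(1 << 2) = 1011
Bit 2 of A is 1, so AND-ing with the mask clears it to 0.
  0100
& 1011
------
  0000

Answer: 0000 (0)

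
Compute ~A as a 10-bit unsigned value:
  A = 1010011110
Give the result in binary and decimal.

Flip each bit (0->1, 1->0):
  1010011110
  0101100001

Answer: 0101100001 (353)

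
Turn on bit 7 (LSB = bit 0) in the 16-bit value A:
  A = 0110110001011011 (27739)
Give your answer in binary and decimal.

Mask = 1 << 7 = 0000000010000000
Bit 7 of A is 0, so OR-ing with the mask flips it to 1.
  0110110001011011
| 0000000010000000
------------------
  0110110011011011

Answer: 0110110011011011 (27867)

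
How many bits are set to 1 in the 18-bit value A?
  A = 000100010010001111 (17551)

000100010010001111
1-bits at positions (from bit 0 = LSB): 0, 1, 2, 3, 7, 10, 14
Count = 7

Answer: 7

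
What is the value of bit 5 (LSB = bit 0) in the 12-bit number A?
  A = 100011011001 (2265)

Bit 5 is the 6th from the right.
  100011011001
        ^
That bit is 0.

Answer: 0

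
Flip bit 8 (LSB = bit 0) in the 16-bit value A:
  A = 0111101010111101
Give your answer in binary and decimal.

Mask = 1 << 8 = 0000000100000000
Bit 8 of A is 0; XOR with the mask flips it to 1.
  0111101010111101
^ 0000000100000000
------------------
  0111101110111101

Answer: 0111101110111101 (31677)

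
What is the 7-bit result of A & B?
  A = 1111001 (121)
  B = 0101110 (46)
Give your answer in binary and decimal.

Apply & to each column (1 only where both bits are 1):
  1111001
& 0101110
---------
  0101000

Answer: 0101000 (40)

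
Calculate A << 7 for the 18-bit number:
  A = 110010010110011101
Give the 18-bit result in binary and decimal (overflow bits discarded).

Shift left by 7: drop the top 7 bit(s), append 7 zero(s) on the right.
  110010010110011101  ->  discard [1100100], keep [10110011101], append 0000000
= 101100111010000000

Answer: 101100111010000000 (183936)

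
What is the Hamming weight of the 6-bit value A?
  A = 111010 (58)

111010
1-bits at positions (from bit 0 = LSB): 1, 3, 4, 5
Count = 4

Answer: 4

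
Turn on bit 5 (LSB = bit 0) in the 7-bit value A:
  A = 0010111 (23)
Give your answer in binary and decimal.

Mask = 1 << 5 = 0100000
Bit 5 of A is 0, so OR-ing with the mask flips it to 1.
  0010111
| 0100000
---------
  0110111

Answer: 0110111 (55)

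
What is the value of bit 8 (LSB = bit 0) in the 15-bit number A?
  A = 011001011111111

Bit 8 is the 9th from the right.
  011001011111111
        ^
That bit is 0.

Answer: 0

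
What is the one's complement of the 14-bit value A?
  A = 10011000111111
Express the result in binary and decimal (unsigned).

Flip each bit (0->1, 1->0):
  10011000111111
  01100111000000

Answer: 01100111000000 (6592)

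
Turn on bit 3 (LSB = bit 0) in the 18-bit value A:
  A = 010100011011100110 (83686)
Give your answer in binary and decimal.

Mask = 1 << 3 = 000000000000001000
Bit 3 of A is 0, so OR-ing with the mask flips it to 1.
  010100011011100110
| 000000000000001000
--------------------
  010100011011101110

Answer: 010100011011101110 (83694)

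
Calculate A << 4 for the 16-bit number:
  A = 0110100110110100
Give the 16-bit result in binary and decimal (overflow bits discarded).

Shift left by 4: drop the top 4 bit(s), append 4 zero(s) on the right.
  0110100110110100  ->  discard [0110], keep [100110110100], append 0000
= 1001101101000000

Answer: 1001101101000000 (39744)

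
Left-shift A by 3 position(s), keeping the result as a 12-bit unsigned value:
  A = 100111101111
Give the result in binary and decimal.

Shift left by 3: drop the top 3 bit(s), append 3 zero(s) on the right.
  100111101111  ->  discard [100], keep [111101111], append 000
= 111101111000

Answer: 111101111000 (3960)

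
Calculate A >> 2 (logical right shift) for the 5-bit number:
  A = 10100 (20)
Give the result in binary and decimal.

Logical shift right by 2: drop the bottom 2 bit(s), prepend 2 zero(s) on the left.
  10100  ->  keep [101], discard [00], prepend 00
= 00101

Answer: 00101 (5)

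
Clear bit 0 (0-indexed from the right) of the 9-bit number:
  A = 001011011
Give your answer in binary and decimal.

Mask = ~(1 << 0) = 111111110
Bit 0 of A is 1, so AND-ing with the mask clears it to 0.
  001011011
& 111111110
-----------
  001011010

Answer: 001011010 (90)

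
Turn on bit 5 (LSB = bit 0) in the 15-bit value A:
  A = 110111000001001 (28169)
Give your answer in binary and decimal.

Mask = 1 << 5 = 000000000100000
Bit 5 of A is 0, so OR-ing with the mask flips it to 1.
  110111000001001
| 000000000100000
-----------------
  110111000101001

Answer: 110111000101001 (28201)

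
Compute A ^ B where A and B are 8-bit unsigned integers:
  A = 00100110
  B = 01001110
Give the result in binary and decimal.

Apply ^ to each column (1 where bits differ):
  00100110
^ 01001110
----------
  01101000

Answer: 01101000 (104)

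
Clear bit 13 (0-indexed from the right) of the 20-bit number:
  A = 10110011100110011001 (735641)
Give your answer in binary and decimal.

Mask = ~(1 << 13) = 11111101111111111111
Bit 13 of A is 1, so AND-ing with the mask clears it to 0.
  10110011100110011001
& 11111101111111111111
----------------------
  10110001100110011001

Answer: 10110001100110011001 (727449)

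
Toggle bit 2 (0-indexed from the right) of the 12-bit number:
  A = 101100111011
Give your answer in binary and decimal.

Mask = 1 << 2 = 000000000100
Bit 2 of A is 0; XOR with the mask flips it to 1.
  101100111011
^ 000000000100
--------------
  101100111111

Answer: 101100111111 (2879)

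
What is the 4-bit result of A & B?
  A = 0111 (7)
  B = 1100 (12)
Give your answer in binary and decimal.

Apply & to each column (1 only where both bits are 1):
  0111
& 1100
------
  0100

Answer: 0100 (4)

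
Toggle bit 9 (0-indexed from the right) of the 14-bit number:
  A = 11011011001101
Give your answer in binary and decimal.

Mask = 1 << 9 = 00001000000000
Bit 9 of A is 1; XOR with the mask flips it to 0.
  11011011001101
^ 00001000000000
----------------
  11010011001101

Answer: 11010011001101 (13517)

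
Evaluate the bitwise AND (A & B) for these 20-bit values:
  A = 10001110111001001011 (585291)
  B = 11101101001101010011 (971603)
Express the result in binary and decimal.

Apply & to each column (1 only where both bits are 1):
  10001110111001001011
& 11101101001101010011
----------------------
  10001100001001000011

Answer: 10001100001001000011 (574019)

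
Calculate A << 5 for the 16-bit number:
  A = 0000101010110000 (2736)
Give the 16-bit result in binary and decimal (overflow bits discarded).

Shift left by 5: drop the top 5 bit(s), append 5 zero(s) on the right.
  0000101010110000  ->  discard [00001], keep [01010110000], append 00000
= 0101011000000000

Answer: 0101011000000000 (22016)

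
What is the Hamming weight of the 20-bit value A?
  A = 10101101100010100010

10101101100010100010
1-bits at positions (from bit 0 = LSB): 1, 5, 7, 11, 12, 14, 15, 17, 19
Count = 9

Answer: 9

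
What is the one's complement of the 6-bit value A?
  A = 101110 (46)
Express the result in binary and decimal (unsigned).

Flip each bit (0->1, 1->0):
  101110
  010001

Answer: 010001 (17)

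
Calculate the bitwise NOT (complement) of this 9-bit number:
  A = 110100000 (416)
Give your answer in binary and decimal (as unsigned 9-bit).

Flip each bit (0->1, 1->0):
  110100000
  001011111

Answer: 001011111 (95)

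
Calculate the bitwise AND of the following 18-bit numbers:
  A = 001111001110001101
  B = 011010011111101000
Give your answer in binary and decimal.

Apply & to each column (1 only where both bits are 1):
  001111001110001101
& 011010011111101000
--------------------
  001010001110001000

Answer: 001010001110001000 (41864)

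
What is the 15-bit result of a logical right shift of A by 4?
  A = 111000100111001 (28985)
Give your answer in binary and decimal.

Logical shift right by 4: drop the bottom 4 bit(s), prepend 4 zero(s) on the left.
  111000100111001  ->  keep [11100010011], discard [1001], prepend 0000
= 000011100010011

Answer: 000011100010011 (1811)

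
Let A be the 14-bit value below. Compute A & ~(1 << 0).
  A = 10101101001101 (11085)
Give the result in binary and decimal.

Mask = ~(1 << 0) = 11111111111110
Bit 0 of A is 1, so AND-ing with the mask clears it to 0.
  10101101001101
& 11111111111110
----------------
  10101101001100

Answer: 10101101001100 (11084)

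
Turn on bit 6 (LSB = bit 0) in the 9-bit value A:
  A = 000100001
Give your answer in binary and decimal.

Mask = 1 << 6 = 001000000
Bit 6 of A is 0, so OR-ing with the mask flips it to 1.
  000100001
| 001000000
-----------
  001100001

Answer: 001100001 (97)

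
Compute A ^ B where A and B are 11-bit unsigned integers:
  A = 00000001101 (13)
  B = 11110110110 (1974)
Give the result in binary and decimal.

Apply ^ to each column (1 where bits differ):
  00000001101
^ 11110110110
-------------
  11110111011

Answer: 11110111011 (1979)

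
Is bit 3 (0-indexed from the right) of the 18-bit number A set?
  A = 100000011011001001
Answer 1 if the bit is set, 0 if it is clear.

Bit 3 is the 4th from the right.
  100000011011001001
                ^
That bit is 1.

Answer: 1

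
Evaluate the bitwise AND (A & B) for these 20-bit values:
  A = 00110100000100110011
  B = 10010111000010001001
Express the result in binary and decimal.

Apply & to each column (1 only where both bits are 1):
  00110100000100110011
& 10010111000010001001
----------------------
  00010100000000000001

Answer: 00010100000000000001 (81921)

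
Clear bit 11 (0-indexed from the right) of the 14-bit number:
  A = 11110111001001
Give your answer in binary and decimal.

Mask = ~(1 << 11) = 11011111111111
Bit 11 of A is 1, so AND-ing with the mask clears it to 0.
  11110111001001
& 11011111111111
----------------
  11010111001001

Answer: 11010111001001 (13769)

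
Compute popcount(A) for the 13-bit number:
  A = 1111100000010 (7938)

1111100000010
1-bits at positions (from bit 0 = LSB): 1, 8, 9, 10, 11, 12
Count = 6

Answer: 6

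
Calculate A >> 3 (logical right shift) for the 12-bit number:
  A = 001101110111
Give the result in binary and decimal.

Logical shift right by 3: drop the bottom 3 bit(s), prepend 3 zero(s) on the left.
  001101110111  ->  keep [001101110], discard [111], prepend 000
= 000001101110

Answer: 000001101110 (110)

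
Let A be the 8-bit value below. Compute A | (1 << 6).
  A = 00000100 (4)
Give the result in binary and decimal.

Mask = 1 << 6 = 01000000
Bit 6 of A is 0, so OR-ing with the mask flips it to 1.
  00000100
| 01000000
----------
  01000100

Answer: 01000100 (68)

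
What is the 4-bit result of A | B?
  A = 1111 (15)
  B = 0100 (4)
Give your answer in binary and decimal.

Apply | to each column (1 where either bit is 1):
  1111
| 0100
------
  1111

Answer: 1111 (15)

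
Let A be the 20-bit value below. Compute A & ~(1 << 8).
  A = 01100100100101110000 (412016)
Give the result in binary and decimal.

Mask = ~(1 << 8) = 11111111111011111111
Bit 8 of A is 1, so AND-ing with the mask clears it to 0.
  01100100100101110000
& 11111111111011111111
----------------------
  01100100100001110000

Answer: 01100100100001110000 (411760)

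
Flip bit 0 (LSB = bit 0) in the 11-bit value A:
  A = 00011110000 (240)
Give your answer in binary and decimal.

Mask = 1 << 0 = 00000000001
Bit 0 of A is 0; XOR with the mask flips it to 1.
  00011110000
^ 00000000001
-------------
  00011110001

Answer: 00011110001 (241)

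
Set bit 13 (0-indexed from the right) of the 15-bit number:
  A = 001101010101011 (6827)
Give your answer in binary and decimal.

Mask = 1 << 13 = 010000000000000
Bit 13 of A is 0, so OR-ing with the mask flips it to 1.
  001101010101011
| 010000000000000
-----------------
  011101010101011

Answer: 011101010101011 (15019)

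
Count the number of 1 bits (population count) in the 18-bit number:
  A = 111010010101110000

111010010101110000
1-bits at positions (from bit 0 = LSB): 4, 5, 6, 8, 10, 13, 15, 16, 17
Count = 9

Answer: 9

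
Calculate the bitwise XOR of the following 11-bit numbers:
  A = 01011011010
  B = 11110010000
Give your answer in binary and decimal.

Apply ^ to each column (1 where bits differ):
  01011011010
^ 11110010000
-------------
  10101001010

Answer: 10101001010 (1354)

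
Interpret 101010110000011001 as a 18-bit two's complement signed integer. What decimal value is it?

MSB is 1, so the value is negative. Find the magnitude:
1. Invert bits:  010101001111100110
2. Add 1:        010101001111100111  = 87015
3. Apply sign:   -87015

Answer: -87015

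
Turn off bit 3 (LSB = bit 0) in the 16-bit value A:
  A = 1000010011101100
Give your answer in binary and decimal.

Mask = ~(1 << 3) = 1111111111110111
Bit 3 of A is 1, so AND-ing with the mask clears it to 0.
  1000010011101100
& 1111111111110111
------------------
  1000010011100100

Answer: 1000010011100100 (34020)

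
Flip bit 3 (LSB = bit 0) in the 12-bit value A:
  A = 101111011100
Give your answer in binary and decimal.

Mask = 1 << 3 = 000000001000
Bit 3 of A is 1; XOR with the mask flips it to 0.
  101111011100
^ 000000001000
--------------
  101111010100

Answer: 101111010100 (3028)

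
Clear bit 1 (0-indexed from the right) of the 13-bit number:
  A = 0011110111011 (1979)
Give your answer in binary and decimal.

Mask = ~(1 << 1) = 1111111111101
Bit 1 of A is 1, so AND-ing with the mask clears it to 0.
  0011110111011
& 1111111111101
---------------
  0011110111001

Answer: 0011110111001 (1977)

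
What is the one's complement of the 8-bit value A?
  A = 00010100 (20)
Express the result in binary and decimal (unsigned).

Flip each bit (0->1, 1->0):
  00010100
  11101011

Answer: 11101011 (235)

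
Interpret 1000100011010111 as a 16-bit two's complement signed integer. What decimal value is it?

MSB is 1, so the value is negative. Find the magnitude:
1. Invert bits:  0111011100101000
2. Add 1:        0111011100101001  = 30505
3. Apply sign:   -30505

Answer: -30505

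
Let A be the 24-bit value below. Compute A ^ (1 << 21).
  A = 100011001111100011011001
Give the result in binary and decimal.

Mask = 1 << 21 = 001000000000000000000000
Bit 21 of A is 0; XOR with the mask flips it to 1.
  100011001111100011011001
^ 001000000000000000000000
--------------------------
  101011001111100011011001

Answer: 101011001111100011011001 (11335897)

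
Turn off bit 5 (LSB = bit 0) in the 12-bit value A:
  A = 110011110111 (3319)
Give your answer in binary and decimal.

Mask = ~(1 << 5) = 111111011111
Bit 5 of A is 1, so AND-ing with the mask clears it to 0.
  110011110111
& 111111011111
--------------
  110011010111

Answer: 110011010111 (3287)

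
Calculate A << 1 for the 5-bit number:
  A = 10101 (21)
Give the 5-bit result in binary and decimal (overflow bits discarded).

Shift left by 1: drop the top 1 bit(s), append 1 zero(s) on the right.
  10101  ->  discard [1], keep [0101], append 0
= 01010

Answer: 01010 (10)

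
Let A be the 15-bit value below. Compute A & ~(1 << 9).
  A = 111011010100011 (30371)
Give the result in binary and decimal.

Mask = ~(1 << 9) = 111110111111111
Bit 9 of A is 1, so AND-ing with the mask clears it to 0.
  111011010100011
& 111110111111111
-----------------
  111010010100011

Answer: 111010010100011 (29859)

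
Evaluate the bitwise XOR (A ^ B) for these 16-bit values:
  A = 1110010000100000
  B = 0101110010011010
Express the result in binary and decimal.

Apply ^ to each column (1 where bits differ):
  1110010000100000
^ 0101110010011010
------------------
  1011100010111010

Answer: 1011100010111010 (47290)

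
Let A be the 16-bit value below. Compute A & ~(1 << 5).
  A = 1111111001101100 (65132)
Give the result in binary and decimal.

Mask = ~(1 << 5) = 1111111111011111
Bit 5 of A is 1, so AND-ing with the mask clears it to 0.
  1111111001101100
& 1111111111011111
------------------
  1111111001001100

Answer: 1111111001001100 (65100)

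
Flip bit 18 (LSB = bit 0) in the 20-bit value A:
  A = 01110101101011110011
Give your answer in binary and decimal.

Mask = 1 << 18 = 01000000000000000000
Bit 18 of A is 1; XOR with the mask flips it to 0.
  01110101101011110011
^ 01000000000000000000
----------------------
  00110101101011110011

Answer: 00110101101011110011 (219891)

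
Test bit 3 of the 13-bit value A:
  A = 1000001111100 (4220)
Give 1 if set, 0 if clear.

Bit 3 is the 4th from the right.
  1000001111100
           ^
That bit is 1.

Answer: 1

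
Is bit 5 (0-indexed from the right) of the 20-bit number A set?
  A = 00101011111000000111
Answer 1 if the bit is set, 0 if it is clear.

Bit 5 is the 6th from the right.
  00101011111000000111
                ^
That bit is 0.

Answer: 0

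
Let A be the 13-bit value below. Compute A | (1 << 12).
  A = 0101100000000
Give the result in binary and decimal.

Mask = 1 << 12 = 1000000000000
Bit 12 of A is 0, so OR-ing with the mask flips it to 1.
  0101100000000
| 1000000000000
---------------
  1101100000000

Answer: 1101100000000 (6912)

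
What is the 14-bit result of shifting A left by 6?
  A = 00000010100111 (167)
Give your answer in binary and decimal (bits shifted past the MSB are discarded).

Shift left by 6: drop the top 6 bit(s), append 6 zero(s) on the right.
  00000010100111  ->  discard [000000], keep [10100111], append 000000
= 10100111000000

Answer: 10100111000000 (10688)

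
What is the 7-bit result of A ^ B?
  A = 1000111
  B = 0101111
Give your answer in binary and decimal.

Apply ^ to each column (1 where bits differ):
  1000111
^ 0101111
---------
  1101000

Answer: 1101000 (104)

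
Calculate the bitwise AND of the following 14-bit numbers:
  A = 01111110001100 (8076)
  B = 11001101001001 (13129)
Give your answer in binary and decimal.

Apply & to each column (1 only where both bits are 1):
  01111110001100
& 11001101001001
----------------
  01001100001000

Answer: 01001100001000 (4872)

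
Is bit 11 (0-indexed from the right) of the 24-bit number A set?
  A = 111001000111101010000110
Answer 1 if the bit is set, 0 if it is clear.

Bit 11 is the 12th from the right.
  111001000111101010000110
              ^
That bit is 1.

Answer: 1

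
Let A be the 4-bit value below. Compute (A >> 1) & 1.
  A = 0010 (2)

Bit 1 is the 2nd from the right.
  0010
    ^
That bit is 1.

Answer: 1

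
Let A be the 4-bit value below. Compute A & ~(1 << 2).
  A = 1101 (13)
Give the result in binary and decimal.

Mask = ~(1 << 2) = 1011
Bit 2 of A is 1, so AND-ing with the mask clears it to 0.
  1101
& 1011
------
  1001

Answer: 1001 (9)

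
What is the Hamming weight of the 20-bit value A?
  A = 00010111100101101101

00010111100101101101
1-bits at positions (from bit 0 = LSB): 0, 2, 3, 5, 6, 8, 11, 12, 13, 14, 16
Count = 11

Answer: 11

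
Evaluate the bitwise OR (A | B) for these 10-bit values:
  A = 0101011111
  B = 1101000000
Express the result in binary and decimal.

Apply | to each column (1 where either bit is 1):
  0101011111
| 1101000000
------------
  1101011111

Answer: 1101011111 (863)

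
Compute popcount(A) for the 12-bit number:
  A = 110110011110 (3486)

110110011110
1-bits at positions (from bit 0 = LSB): 1, 2, 3, 4, 7, 8, 10, 11
Count = 8

Answer: 8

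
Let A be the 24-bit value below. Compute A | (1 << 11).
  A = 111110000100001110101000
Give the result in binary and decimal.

Mask = 1 << 11 = 000000000000100000000000
Bit 11 of A is 0, so OR-ing with the mask flips it to 1.
  111110000100001110101000
| 000000000000100000000000
--------------------------
  111110000100101110101000

Answer: 111110000100101110101000 (16272296)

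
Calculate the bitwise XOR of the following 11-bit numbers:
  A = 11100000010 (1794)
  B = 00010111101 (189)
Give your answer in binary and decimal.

Apply ^ to each column (1 where bits differ):
  11100000010
^ 00010111101
-------------
  11110111111

Answer: 11110111111 (1983)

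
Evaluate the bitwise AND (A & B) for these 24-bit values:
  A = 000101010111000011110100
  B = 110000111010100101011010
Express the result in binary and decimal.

Apply & to each column (1 only where both bits are 1):
  000101010111000011110100
& 110000111010100101011010
--------------------------
  000000010010000001010000

Answer: 000000010010000001010000 (73808)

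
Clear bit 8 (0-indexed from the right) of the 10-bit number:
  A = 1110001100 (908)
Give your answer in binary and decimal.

Mask = ~(1 << 8) = 1011111111
Bit 8 of A is 1, so AND-ing with the mask clears it to 0.
  1110001100
& 1011111111
------------
  1010001100

Answer: 1010001100 (652)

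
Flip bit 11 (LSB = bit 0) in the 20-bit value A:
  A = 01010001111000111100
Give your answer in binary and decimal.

Mask = 1 << 11 = 00000000100000000000
Bit 11 of A is 1; XOR with the mask flips it to 0.
  01010001111000111100
^ 00000000100000000000
----------------------
  01010001011000111100

Answer: 01010001011000111100 (333372)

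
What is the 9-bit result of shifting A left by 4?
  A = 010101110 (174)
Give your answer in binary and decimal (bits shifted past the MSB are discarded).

Shift left by 4: drop the top 4 bit(s), append 4 zero(s) on the right.
  010101110  ->  discard [0101], keep [01110], append 0000
= 011100000

Answer: 011100000 (224)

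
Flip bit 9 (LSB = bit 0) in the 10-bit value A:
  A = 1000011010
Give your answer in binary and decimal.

Mask = 1 << 9 = 1000000000
Bit 9 of A is 1; XOR with the mask flips it to 0.
  1000011010
^ 1000000000
------------
  0000011010

Answer: 0000011010 (26)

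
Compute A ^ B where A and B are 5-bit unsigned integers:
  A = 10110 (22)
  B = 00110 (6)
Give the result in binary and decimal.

Apply ^ to each column (1 where bits differ):
  10110
^ 00110
-------
  10000

Answer: 10000 (16)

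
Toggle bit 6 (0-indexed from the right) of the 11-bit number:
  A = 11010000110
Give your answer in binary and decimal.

Mask = 1 << 6 = 00001000000
Bit 6 of A is 0; XOR with the mask flips it to 1.
  11010000110
^ 00001000000
-------------
  11011000110

Answer: 11011000110 (1734)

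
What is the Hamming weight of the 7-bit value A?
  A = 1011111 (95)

1011111
1-bits at positions (from bit 0 = LSB): 0, 1, 2, 3, 4, 6
Count = 6

Answer: 6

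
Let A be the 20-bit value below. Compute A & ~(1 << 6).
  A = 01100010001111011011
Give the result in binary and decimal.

Mask = ~(1 << 6) = 11111111111110111111
Bit 6 of A is 1, so AND-ing with the mask clears it to 0.
  01100010001111011011
& 11111111111110111111
----------------------
  01100010001110011011

Answer: 01100010001110011011 (402331)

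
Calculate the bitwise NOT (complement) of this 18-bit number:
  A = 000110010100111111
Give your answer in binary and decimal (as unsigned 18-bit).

Flip each bit (0->1, 1->0):
  000110010100111111
  111001101011000000

Answer: 111001101011000000 (236224)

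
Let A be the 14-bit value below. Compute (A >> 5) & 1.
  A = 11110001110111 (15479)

Bit 5 is the 6th from the right.
  11110001110111
          ^
That bit is 1.

Answer: 1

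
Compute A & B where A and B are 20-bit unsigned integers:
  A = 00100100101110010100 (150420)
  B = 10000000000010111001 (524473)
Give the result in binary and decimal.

Apply & to each column (1 only where both bits are 1):
  00100100101110010100
& 10000000000010111001
----------------------
  00000000000010010000

Answer: 00000000000010010000 (144)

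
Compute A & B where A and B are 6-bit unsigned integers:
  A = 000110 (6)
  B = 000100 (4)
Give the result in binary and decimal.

Apply & to each column (1 only where both bits are 1):
  000110
& 000100
--------
  000100

Answer: 000100 (4)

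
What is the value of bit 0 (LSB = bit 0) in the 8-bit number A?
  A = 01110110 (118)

Bit 0 is the 1st from the right.
  01110110
         ^
That bit is 0.

Answer: 0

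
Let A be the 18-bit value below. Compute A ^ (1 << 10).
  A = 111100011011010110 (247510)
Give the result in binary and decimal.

Mask = 1 << 10 = 000000010000000000
Bit 10 of A is 1; XOR with the mask flips it to 0.
  111100011011010110
^ 000000010000000000
--------------------
  111100001011010110

Answer: 111100001011010110 (246486)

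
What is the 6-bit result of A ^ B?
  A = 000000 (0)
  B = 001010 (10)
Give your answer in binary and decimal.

Apply ^ to each column (1 where bits differ):
  000000
^ 001010
--------
  001010

Answer: 001010 (10)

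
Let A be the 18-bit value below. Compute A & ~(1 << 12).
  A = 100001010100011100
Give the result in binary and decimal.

Mask = ~(1 << 12) = 111110111111111111
Bit 12 of A is 1, so AND-ing with the mask clears it to 0.
  100001010100011100
& 111110111111111111
--------------------
  100000010100011100

Answer: 100000010100011100 (132380)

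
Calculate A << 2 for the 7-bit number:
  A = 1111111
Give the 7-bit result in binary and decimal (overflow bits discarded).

Shift left by 2: drop the top 2 bit(s), append 2 zero(s) on the right.
  1111111  ->  discard [11], keep [11111], append 00
= 1111100

Answer: 1111100 (124)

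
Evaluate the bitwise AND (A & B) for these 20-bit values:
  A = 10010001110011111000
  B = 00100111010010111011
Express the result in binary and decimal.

Apply & to each column (1 only where both bits are 1):
  10010001110011111000
& 00100111010010111011
----------------------
  00000001010010111000

Answer: 00000001010010111000 (5304)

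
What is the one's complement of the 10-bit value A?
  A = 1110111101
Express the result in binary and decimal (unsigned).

Flip each bit (0->1, 1->0):
  1110111101
  0001000010

Answer: 0001000010 (66)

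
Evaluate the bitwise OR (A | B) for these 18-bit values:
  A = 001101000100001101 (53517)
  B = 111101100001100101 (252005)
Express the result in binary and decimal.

Apply | to each column (1 where either bit is 1):
  001101000100001101
| 111101100001100101
--------------------
  111101100101101101

Answer: 111101100101101101 (252269)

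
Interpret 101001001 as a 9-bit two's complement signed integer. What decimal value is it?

MSB is 1, so the value is negative. Find the magnitude:
1. Invert bits:  010110110
2. Add 1:        010110111  = 183
3. Apply sign:   -183

Answer: -183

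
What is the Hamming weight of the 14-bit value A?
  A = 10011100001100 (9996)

10011100001100
1-bits at positions (from bit 0 = LSB): 2, 3, 8, 9, 10, 13
Count = 6

Answer: 6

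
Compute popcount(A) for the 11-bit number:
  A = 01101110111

01101110111
1-bits at positions (from bit 0 = LSB): 0, 1, 2, 4, 5, 6, 8, 9
Count = 8

Answer: 8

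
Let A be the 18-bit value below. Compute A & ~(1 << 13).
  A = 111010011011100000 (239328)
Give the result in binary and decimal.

Mask = ~(1 << 13) = 111101111111111111
Bit 13 of A is 1, so AND-ing with the mask clears it to 0.
  111010011011100000
& 111101111111111111
--------------------
  111000011011100000

Answer: 111000011011100000 (231136)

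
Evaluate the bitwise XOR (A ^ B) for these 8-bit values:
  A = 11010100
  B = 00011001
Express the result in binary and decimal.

Apply ^ to each column (1 where bits differ):
  11010100
^ 00011001
----------
  11001101

Answer: 11001101 (205)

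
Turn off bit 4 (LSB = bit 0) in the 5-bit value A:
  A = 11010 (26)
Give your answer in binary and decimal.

Mask = ~(1 << 4) = 01111
Bit 4 of A is 1, so AND-ing with the mask clears it to 0.
  11010
& 01111
-------
  01010

Answer: 01010 (10)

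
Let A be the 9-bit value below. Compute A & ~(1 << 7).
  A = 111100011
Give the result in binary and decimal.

Mask = ~(1 << 7) = 101111111
Bit 7 of A is 1, so AND-ing with the mask clears it to 0.
  111100011
& 101111111
-----------
  101100011

Answer: 101100011 (355)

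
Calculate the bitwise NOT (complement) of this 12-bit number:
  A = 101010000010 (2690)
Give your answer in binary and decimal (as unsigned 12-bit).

Flip each bit (0->1, 1->0):
  101010000010
  010101111101

Answer: 010101111101 (1405)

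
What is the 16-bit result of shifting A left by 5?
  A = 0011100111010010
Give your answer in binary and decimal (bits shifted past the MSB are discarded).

Shift left by 5: drop the top 5 bit(s), append 5 zero(s) on the right.
  0011100111010010  ->  discard [00111], keep [00111010010], append 00000
= 0011101001000000

Answer: 0011101001000000 (14912)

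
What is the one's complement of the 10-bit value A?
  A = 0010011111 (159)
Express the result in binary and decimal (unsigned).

Flip each bit (0->1, 1->0):
  0010011111
  1101100000

Answer: 1101100000 (864)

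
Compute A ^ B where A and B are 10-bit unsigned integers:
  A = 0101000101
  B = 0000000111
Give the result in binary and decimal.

Apply ^ to each column (1 where bits differ):
  0101000101
^ 0000000111
------------
  0101000010

Answer: 0101000010 (322)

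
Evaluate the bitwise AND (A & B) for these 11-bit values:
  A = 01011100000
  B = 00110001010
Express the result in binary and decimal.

Apply & to each column (1 only where both bits are 1):
  01011100000
& 00110001010
-------------
  00010000000

Answer: 00010000000 (128)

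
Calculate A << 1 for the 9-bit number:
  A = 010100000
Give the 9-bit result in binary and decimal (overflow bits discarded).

Shift left by 1: drop the top 1 bit(s), append 1 zero(s) on the right.
  010100000  ->  discard [0], keep [10100000], append 0
= 101000000

Answer: 101000000 (320)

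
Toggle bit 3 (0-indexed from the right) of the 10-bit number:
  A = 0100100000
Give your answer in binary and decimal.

Mask = 1 << 3 = 0000001000
Bit 3 of A is 0; XOR with the mask flips it to 1.
  0100100000
^ 0000001000
------------
  0100101000

Answer: 0100101000 (296)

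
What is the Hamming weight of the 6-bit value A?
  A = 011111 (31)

011111
1-bits at positions (from bit 0 = LSB): 0, 1, 2, 3, 4
Count = 5

Answer: 5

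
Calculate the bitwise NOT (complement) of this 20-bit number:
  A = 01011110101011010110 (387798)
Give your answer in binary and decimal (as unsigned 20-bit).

Flip each bit (0->1, 1->0):
  01011110101011010110
  10100001010100101001

Answer: 10100001010100101001 (660777)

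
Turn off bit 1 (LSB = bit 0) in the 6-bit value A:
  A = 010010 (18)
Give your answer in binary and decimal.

Mask = ~(1 << 1) = 111101
Bit 1 of A is 1, so AND-ing with the mask clears it to 0.
  010010
& 111101
--------
  010000

Answer: 010000 (16)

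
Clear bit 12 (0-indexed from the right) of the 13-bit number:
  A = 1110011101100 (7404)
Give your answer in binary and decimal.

Mask = ~(1 << 12) = 0111111111111
Bit 12 of A is 1, so AND-ing with the mask clears it to 0.
  1110011101100
& 0111111111111
---------------
  0110011101100

Answer: 0110011101100 (3308)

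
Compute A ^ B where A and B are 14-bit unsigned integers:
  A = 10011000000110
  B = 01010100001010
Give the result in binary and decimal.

Apply ^ to each column (1 where bits differ):
  10011000000110
^ 01010100001010
----------------
  11001100001100

Answer: 11001100001100 (13068)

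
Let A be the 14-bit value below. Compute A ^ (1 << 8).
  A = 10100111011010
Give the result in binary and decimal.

Mask = 1 << 8 = 00000100000000
Bit 8 of A is 1; XOR with the mask flips it to 0.
  10100111011010
^ 00000100000000
----------------
  10100011011010

Answer: 10100011011010 (10458)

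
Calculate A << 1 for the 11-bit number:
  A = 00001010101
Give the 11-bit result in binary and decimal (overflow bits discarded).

Shift left by 1: drop the top 1 bit(s), append 1 zero(s) on the right.
  00001010101  ->  discard [0], keep [0001010101], append 0
= 00010101010

Answer: 00010101010 (170)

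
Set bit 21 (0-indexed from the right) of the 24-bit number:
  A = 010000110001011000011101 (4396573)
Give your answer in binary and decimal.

Mask = 1 << 21 = 001000000000000000000000
Bit 21 of A is 0, so OR-ing with the mask flips it to 1.
  010000110001011000011101
| 001000000000000000000000
--------------------------
  011000110001011000011101

Answer: 011000110001011000011101 (6493725)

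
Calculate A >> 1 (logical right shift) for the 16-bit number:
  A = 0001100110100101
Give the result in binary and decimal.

Logical shift right by 1: drop the bottom 1 bit(s), prepend 1 zero(s) on the left.
  0001100110100101  ->  keep [000110011010010], discard [1], prepend 0
= 0000110011010010

Answer: 0000110011010010 (3282)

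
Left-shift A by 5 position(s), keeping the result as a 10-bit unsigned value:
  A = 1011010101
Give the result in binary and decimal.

Shift left by 5: drop the top 5 bit(s), append 5 zero(s) on the right.
  1011010101  ->  discard [10110], keep [10101], append 00000
= 1010100000

Answer: 1010100000 (672)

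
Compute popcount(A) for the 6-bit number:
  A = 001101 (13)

001101
1-bits at positions (from bit 0 = LSB): 0, 2, 3
Count = 3

Answer: 3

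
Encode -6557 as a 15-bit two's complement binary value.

1. Binary of +6557:  001100110011101
2. Invert bits:     110011001100010
3. Add 1:           110011001100011

Answer: 110011001100011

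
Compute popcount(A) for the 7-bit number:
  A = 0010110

0010110
1-bits at positions (from bit 0 = LSB): 1, 2, 4
Count = 3

Answer: 3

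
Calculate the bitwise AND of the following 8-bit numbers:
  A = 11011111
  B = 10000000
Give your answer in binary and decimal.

Apply & to each column (1 only where both bits are 1):
  11011111
& 10000000
----------
  10000000

Answer: 10000000 (128)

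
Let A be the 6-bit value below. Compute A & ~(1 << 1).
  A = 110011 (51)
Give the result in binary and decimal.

Mask = ~(1 << 1) = 111101
Bit 1 of A is 1, so AND-ing with the mask clears it to 0.
  110011
& 111101
--------
  110001

Answer: 110001 (49)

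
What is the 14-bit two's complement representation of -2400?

1. Binary of +2400:  00100101100000
2. Invert bits:     11011010011111
3. Add 1:           11011010100000

Answer: 11011010100000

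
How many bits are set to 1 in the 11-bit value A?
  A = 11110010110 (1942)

11110010110
1-bits at positions (from bit 0 = LSB): 1, 2, 4, 7, 8, 9, 10
Count = 7

Answer: 7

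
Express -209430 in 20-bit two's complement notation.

1. Binary of +209430:  00110011001000010110
2. Invert bits:     11001100110111101001
3. Add 1:           11001100110111101010

Answer: 11001100110111101010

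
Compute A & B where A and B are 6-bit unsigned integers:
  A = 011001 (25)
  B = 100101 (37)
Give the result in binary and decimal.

Apply & to each column (1 only where both bits are 1):
  011001
& 100101
--------
  000001

Answer: 000001 (1)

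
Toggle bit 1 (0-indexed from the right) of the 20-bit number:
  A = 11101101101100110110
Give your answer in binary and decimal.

Mask = 1 << 1 = 00000000000000000010
Bit 1 of A is 1; XOR with the mask flips it to 0.
  11101101101100110110
^ 00000000000000000010
----------------------
  11101101101100110100

Answer: 11101101101100110100 (973620)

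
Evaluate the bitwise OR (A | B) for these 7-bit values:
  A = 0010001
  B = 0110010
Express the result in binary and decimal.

Apply | to each column (1 where either bit is 1):
  0010001
| 0110010
---------
  0110011

Answer: 0110011 (51)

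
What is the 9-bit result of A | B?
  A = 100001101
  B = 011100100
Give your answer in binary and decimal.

Apply | to each column (1 where either bit is 1):
  100001101
| 011100100
-----------
  111101101

Answer: 111101101 (493)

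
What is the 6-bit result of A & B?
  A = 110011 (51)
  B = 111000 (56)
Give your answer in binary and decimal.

Apply & to each column (1 only where both bits are 1):
  110011
& 111000
--------
  110000

Answer: 110000 (48)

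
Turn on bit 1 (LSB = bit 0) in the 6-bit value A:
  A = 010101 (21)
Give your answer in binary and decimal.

Mask = 1 << 1 = 000010
Bit 1 of A is 0, so OR-ing with the mask flips it to 1.
  010101
| 000010
--------
  010111

Answer: 010111 (23)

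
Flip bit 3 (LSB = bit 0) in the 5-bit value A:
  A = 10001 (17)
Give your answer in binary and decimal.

Mask = 1 << 3 = 01000
Bit 3 of A is 0; XOR with the mask flips it to 1.
  10001
^ 01000
-------
  11001

Answer: 11001 (25)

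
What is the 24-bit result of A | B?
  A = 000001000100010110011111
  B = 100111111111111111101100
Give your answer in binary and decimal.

Apply | to each column (1 where either bit is 1):
  000001000100010110011111
| 100111111111111111101100
--------------------------
  100111111111111111111111

Answer: 100111111111111111111111 (10485759)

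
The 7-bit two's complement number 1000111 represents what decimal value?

MSB is 1, so the value is negative. Find the magnitude:
1. Invert bits:  0111000
2. Add 1:        0111001  = 57
3. Apply sign:   -57

Answer: -57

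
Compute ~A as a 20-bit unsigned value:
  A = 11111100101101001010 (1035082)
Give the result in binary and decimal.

Flip each bit (0->1, 1->0):
  11111100101101001010
  00000011010010110101

Answer: 00000011010010110101 (13493)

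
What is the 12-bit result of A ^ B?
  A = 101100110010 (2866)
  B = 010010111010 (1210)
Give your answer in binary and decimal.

Apply ^ to each column (1 where bits differ):
  101100110010
^ 010010111010
--------------
  111110001000

Answer: 111110001000 (3976)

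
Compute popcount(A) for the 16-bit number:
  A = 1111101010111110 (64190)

1111101010111110
1-bits at positions (from bit 0 = LSB): 1, 2, 3, 4, 5, 7, 9, 11, 12, 13, 14, 15
Count = 12

Answer: 12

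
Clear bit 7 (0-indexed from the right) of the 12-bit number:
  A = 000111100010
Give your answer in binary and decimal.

Mask = ~(1 << 7) = 111101111111
Bit 7 of A is 1, so AND-ing with the mask clears it to 0.
  000111100010
& 111101111111
--------------
  000101100010

Answer: 000101100010 (354)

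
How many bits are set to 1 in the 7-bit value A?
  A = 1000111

1000111
1-bits at positions (from bit 0 = LSB): 0, 1, 2, 6
Count = 4

Answer: 4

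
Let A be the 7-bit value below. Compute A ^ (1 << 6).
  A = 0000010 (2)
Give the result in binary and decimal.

Mask = 1 << 6 = 1000000
Bit 6 of A is 0; XOR with the mask flips it to 1.
  0000010
^ 1000000
---------
  1000010

Answer: 1000010 (66)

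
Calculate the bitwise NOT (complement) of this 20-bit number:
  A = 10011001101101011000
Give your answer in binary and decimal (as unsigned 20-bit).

Flip each bit (0->1, 1->0):
  10011001101101011000
  01100110010010100111

Answer: 01100110010010100111 (418983)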